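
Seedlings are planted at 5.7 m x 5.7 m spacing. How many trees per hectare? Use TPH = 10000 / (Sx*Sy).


Formula: TPH = 10000 m^2/ha / (spacing_x * spacing_y)
Area per tree = 5.7 m * 5.7 m = 32.49 m^2
TPH = 10000 / 32.49 = 308 trees/ha

308


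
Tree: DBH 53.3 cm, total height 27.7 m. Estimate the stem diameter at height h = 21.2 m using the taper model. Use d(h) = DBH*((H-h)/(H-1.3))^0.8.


Taper: d(h) = DBH * ((H - h) / (H - 1.3))^0.8
Numerator = H - h = 27.7 - 21.2 = 6.5 m
Denominator = H - 1.3 = 27.7 - 1.3 = 26.4 m
Ratio = 6.5 / 26.4 = 0.24621
d = 53.3 * 0.24621^0.8 = 17.4 cm

17.4


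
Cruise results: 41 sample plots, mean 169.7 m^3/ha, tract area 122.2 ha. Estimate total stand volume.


Formula: Total Volume = Mean Volume per ha * Total Area
Total Volume = 169.7 m^3/ha * 122.2 ha
Total Volume = 20737 m^3

20737


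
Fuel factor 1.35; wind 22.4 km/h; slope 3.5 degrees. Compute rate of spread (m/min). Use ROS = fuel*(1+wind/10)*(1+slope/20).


Formula: ROS = fuel * (1 + wind/10) * (1 + slope/20)
Wind factor = 1 + 22.4/10 = 3.24
Slope factor = 1 + 3.5/20 = 1.175
ROS = 1.35 * 3.24 * 1.175 = 5.14 m/min

5.14


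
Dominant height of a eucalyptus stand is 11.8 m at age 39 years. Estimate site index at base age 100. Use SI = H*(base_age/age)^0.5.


Formula: SI = H_dom * (base_age / age)^0.5
Age ratio = 100 / 39 = 2.5641
sqrt(age_ratio) = 1.60128
SI = 11.8 * 1.60128 = 18.9 m

18.9


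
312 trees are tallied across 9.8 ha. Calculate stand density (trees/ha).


Formula: Stand Density = N_trees / Area_ha
Density = 312 trees / 9.8 ha
Density = 32 trees/ha

32


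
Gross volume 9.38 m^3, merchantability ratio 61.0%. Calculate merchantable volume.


Formula: MV = V_total * (merchantable_pct / 100)
Merchantable fraction = 61.0% / 100 = 0.61
MV = 9.38 m^3 * 0.61 = 5.722 m^3

5.722


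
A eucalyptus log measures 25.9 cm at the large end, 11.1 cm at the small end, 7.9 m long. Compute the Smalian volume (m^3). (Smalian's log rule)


Smalian: V = (A1 + A2)/2 * L,  A = pi*(D/200)^2
A1 = pi*(25.9/200)^2 = 0.052685 m^2
A2 = pi*(11.1/200)^2 = 0.009677 m^2
V = (0.052685+0.009677)/2*7.9 = 0.2463 m^3

0.2463


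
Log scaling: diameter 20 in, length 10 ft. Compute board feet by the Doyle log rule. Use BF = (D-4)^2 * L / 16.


Doyle: BF = (D - 4)^2 * L / 16
Adjusted diameter = 20 - 4 = 16 in
(D-4)^2 = 16^2 = 256
BF = 256 * 10 / 16 = 160 BF

160


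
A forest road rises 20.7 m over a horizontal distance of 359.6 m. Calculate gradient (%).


Formula: Gradient = rise / run * 100
Gradient = 20.7 / 359.6 * 100 = 5.8%

5.8


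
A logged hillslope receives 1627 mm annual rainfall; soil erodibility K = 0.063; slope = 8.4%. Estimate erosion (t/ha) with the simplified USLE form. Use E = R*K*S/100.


Formula: E = R * K * S / 100  (simplified USLE)
R * K = 1627 * 0.063 = 102.501
E = 102.501 * 8.4 / 100 = 8.61 t/ha

8.61


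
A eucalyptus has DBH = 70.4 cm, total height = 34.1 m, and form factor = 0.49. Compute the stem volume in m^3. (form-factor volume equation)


Formula: V = pi * (DBH/200)^2 * H * ff
Radius = DBH/200 = 70.4/200 = 0.352 m
Radius^2 = 0.352^2 = 0.123904 m^2
V = pi * 0.123904 * 34.1 * 0.49
V = 6.504 m^3

6.504


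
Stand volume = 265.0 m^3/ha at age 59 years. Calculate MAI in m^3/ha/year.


Formula: MAI = Total Volume / Stand Age
MAI = 265.0 m^3/ha / 59 years
MAI = 4.49 m^3/ha/year

4.49


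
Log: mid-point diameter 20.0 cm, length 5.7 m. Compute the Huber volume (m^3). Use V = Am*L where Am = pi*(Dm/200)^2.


Huber: V = Am * L,  Am = pi*(Dm/200)^2
Am = pi*(20.0/200)^2 = 0.031416 m^2
V = 0.031416*5.7 = 0.1791 m^3

0.1791


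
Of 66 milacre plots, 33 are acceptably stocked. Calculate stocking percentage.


Formula: Stocking % = stocked plots / total plots * 100
Stocking = 33 / 66 * 100
Stocking = 0.5 * 100 = 50.0%

50.0


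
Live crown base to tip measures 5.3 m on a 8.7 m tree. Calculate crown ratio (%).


Formula: Crown Ratio = (Crown Length / Total Height) * 100
CR = (5.3 m / 8.7 m) * 100
CR = 0.6092 * 100 = 60.9%

60.9


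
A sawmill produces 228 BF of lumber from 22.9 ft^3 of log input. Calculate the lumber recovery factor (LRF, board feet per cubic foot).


Formula: LRF = Lumber Output (BF) / Log Input (ft^3)
LRF = 228 BF / 22.9 ft^3
LRF = 9.96 BF/ft^3

9.96


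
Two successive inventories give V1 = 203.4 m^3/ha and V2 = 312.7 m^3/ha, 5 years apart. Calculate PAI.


Formula: PAI = (V_T2 - V_T1) / (T2 - T1)
Volume increment = 312.7 - 203.4 = 109.3 m^3/ha
PAI = 109.3 / 5 = 21.86 m^3/ha/year

21.86


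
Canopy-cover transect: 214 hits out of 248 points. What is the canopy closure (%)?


Formula: Canopy closure = covered points / total points * 100
Closure = 214 / 248 * 100
Closure = 0.8629 * 100 = 86.3%

86.3


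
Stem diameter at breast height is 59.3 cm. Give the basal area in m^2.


Formula: BA = pi * (DBH/2)^2 / 10000  (cm^2 to m^2)
Radius = DBH/2 = 59.3/2 = 29.65 cm
BA = pi * 29.65^2 / 10000
   = 2761.8448 cm^2 / 10000
   = 0.2762 m^2

0.2762


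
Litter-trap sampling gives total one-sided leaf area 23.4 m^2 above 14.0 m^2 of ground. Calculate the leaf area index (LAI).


Formula: LAI = total leaf area / ground area  (dimensionless)
LAI = 23.4 m^2 / 14.0 m^2
LAI = 1.67

1.67


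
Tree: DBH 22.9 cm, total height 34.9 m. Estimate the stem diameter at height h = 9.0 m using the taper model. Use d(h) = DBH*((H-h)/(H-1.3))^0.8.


Taper: d(h) = DBH * ((H - h) / (H - 1.3))^0.8
Numerator = H - h = 34.9 - 9.0 = 25.9 m
Denominator = H - 1.3 = 34.9 - 1.3 = 33.6 m
Ratio = 25.9 / 33.6 = 0.77083
d = 22.9 * 0.77083^0.8 = 18.6 cm

18.6


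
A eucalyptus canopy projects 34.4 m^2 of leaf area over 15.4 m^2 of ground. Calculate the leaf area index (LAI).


Formula: LAI = total leaf area / ground area  (dimensionless)
LAI = 34.4 m^2 / 15.4 m^2
LAI = 2.23

2.23


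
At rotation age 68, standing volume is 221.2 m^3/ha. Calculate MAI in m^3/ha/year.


Formula: MAI = Total Volume / Stand Age
MAI = 221.2 m^3/ha / 68 years
MAI = 3.25 m^3/ha/year

3.25


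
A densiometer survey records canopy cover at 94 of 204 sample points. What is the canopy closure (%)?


Formula: Canopy closure = covered points / total points * 100
Closure = 94 / 204 * 100
Closure = 0.4608 * 100 = 46.1%

46.1


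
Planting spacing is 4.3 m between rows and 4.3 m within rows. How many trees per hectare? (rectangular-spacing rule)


Formula: TPH = 10000 m^2/ha / (spacing_x * spacing_y)
Area per tree = 4.3 m * 4.3 m = 18.49 m^2
TPH = 10000 / 18.49 = 541 trees/ha

541


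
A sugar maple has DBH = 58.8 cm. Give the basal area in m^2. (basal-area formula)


Formula: BA = pi * (DBH/2)^2 / 10000  (cm^2 to m^2)
Radius = DBH/2 = 58.8/2 = 29.4 cm
BA = pi * 29.4^2 / 10000
   = 2715.467 cm^2 / 10000
   = 0.2715 m^2

0.2715


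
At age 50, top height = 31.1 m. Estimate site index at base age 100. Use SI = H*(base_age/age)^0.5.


Formula: SI = H_dom * (base_age / age)^0.5
Age ratio = 100 / 50 = 2.0
sqrt(age_ratio) = 1.41421
SI = 31.1 * 1.41421 = 44.0 m

44.0


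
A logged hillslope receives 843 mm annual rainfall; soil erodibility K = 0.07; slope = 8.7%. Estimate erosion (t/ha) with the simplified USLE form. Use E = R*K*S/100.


Formula: E = R * K * S / 100  (simplified USLE)
R * K = 843 * 0.07 = 59.01
E = 59.01 * 8.7 / 100 = 5.13 t/ha

5.13


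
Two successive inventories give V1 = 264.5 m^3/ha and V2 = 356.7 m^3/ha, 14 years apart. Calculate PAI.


Formula: PAI = (V_T2 - V_T1) / (T2 - T1)
Volume increment = 356.7 - 264.5 = 92.2 m^3/ha
PAI = 92.2 / 14 = 6.59 m^3/ha/year

6.59


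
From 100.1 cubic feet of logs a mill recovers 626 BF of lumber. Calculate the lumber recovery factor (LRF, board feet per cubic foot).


Formula: LRF = Lumber Output (BF) / Log Input (ft^3)
LRF = 626 BF / 100.1 ft^3
LRF = 6.25 BF/ft^3

6.25


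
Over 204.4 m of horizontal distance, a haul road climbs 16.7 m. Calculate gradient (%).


Formula: Gradient = rise / run * 100
Gradient = 16.7 / 204.4 * 100 = 8.2%

8.2


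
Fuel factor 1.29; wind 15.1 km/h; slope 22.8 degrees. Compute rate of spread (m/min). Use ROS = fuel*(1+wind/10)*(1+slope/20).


Formula: ROS = fuel * (1 + wind/10) * (1 + slope/20)
Wind factor = 1 + 15.1/10 = 2.51
Slope factor = 1 + 22.8/20 = 2.14
ROS = 1.29 * 2.51 * 2.14 = 6.93 m/min

6.93


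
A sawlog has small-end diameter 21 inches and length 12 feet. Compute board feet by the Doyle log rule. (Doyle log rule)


Doyle: BF = (D - 4)^2 * L / 16
Adjusted diameter = 21 - 4 = 17 in
(D-4)^2 = 17^2 = 289
BF = 289 * 12 / 16 = 217 BF

217


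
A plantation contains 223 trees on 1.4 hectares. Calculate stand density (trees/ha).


Formula: Stand Density = N_trees / Area_ha
Density = 223 trees / 1.4 ha
Density = 159 trees/ha

159


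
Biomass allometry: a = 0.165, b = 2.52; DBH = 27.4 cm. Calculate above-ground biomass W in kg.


Formula: W = a * DBH^b  (allometric power law)
DBH^b = 27.4^2.52 = 4198.8602
W = 0.165 * 4198.8602 = 692.8 kg

692.8


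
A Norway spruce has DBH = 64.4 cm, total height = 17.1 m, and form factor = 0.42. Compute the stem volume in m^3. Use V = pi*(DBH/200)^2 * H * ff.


Formula: V = pi * (DBH/200)^2 * H * ff
Radius = DBH/200 = 64.4/200 = 0.322 m
Radius^2 = 0.322^2 = 0.103684 m^2
V = pi * 0.103684 * 17.1 * 0.42
V = 2.339 m^3

2.339


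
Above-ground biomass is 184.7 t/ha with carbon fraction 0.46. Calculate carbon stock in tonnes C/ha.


Formula: Carbon Stock = Biomass * Carbon Fraction
C = 184.7 t/ha * 0.46
C = 85.0 t C/ha

85.0


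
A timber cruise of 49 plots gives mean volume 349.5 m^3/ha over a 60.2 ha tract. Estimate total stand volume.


Formula: Total Volume = Mean Volume per ha * Total Area
Total Volume = 349.5 m^3/ha * 60.2 ha
Total Volume = 21040 m^3

21040


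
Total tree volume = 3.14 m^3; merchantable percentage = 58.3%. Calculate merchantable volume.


Formula: MV = V_total * (merchantable_pct / 100)
Merchantable fraction = 58.3% / 100 = 0.583
MV = 3.14 m^3 * 0.583 = 1.831 m^3

1.831


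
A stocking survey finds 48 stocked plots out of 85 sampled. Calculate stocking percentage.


Formula: Stocking % = stocked plots / total plots * 100
Stocking = 48 / 85 * 100
Stocking = 0.5647 * 100 = 56.5%

56.5


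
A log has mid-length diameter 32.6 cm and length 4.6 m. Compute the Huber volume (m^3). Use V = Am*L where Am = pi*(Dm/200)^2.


Huber: V = Am * L,  Am = pi*(Dm/200)^2
Am = pi*(32.6/200)^2 = 0.083469 m^2
V = 0.083469*4.6 = 0.384 m^3

0.384


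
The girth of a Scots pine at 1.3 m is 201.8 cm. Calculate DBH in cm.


Formula: DBH = C / pi
DBH = 201.8 / pi
pi = 3.14159...
DBH = 64.2 cm

64.2


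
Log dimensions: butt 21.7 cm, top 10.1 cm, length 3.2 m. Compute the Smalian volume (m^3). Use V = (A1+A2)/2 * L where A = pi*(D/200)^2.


Smalian: V = (A1 + A2)/2 * L,  A = pi*(D/200)^2
A1 = pi*(21.7/200)^2 = 0.036984 m^2
A2 = pi*(10.1/200)^2 = 0.008012 m^2
V = (0.036984+0.008012)/2*3.2 = 0.072 m^3

0.072


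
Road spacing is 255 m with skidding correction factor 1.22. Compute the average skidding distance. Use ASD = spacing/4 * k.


Formula: ASD = (spacing / 4) * correction
Uncorrected distance = spacing / 4 = 255 / 4 = 63.75 m
ASD = 63.75 * 1.22 = 78 m

78


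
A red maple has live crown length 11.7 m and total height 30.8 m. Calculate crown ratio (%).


Formula: Crown Ratio = (Crown Length / Total Height) * 100
CR = (11.7 m / 30.8 m) * 100
CR = 0.3799 * 100 = 38.0%

38.0


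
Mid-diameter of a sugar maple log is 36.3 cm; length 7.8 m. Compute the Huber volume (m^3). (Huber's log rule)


Huber: V = Am * L,  Am = pi*(Dm/200)^2
Am = pi*(36.3/200)^2 = 0.103491 m^2
V = 0.103491*7.8 = 0.8072 m^3

0.8072


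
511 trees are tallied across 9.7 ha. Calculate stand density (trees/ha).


Formula: Stand Density = N_trees / Area_ha
Density = 511 trees / 9.7 ha
Density = 53 trees/ha

53


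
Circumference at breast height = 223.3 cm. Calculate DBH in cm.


Formula: DBH = C / pi
DBH = 223.3 / pi
pi = 3.14159...
DBH = 71.1 cm

71.1


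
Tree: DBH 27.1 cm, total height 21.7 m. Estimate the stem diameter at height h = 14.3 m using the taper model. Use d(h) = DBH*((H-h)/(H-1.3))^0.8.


Taper: d(h) = DBH * ((H - h) / (H - 1.3))^0.8
Numerator = H - h = 21.7 - 14.3 = 7.4 m
Denominator = H - 1.3 = 21.7 - 1.3 = 20.4 m
Ratio = 7.4 / 20.4 = 0.36275
d = 27.1 * 0.36275^0.8 = 12.0 cm

12.0


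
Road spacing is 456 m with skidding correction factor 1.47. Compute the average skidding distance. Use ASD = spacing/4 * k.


Formula: ASD = (spacing / 4) * correction
Uncorrected distance = spacing / 4 = 456 / 4 = 114 m
ASD = 114 * 1.47 = 168 m

168


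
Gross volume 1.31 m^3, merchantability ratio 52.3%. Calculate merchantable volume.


Formula: MV = V_total * (merchantable_pct / 100)
Merchantable fraction = 52.3% / 100 = 0.523
MV = 1.31 m^3 * 0.523 = 0.685 m^3

0.685


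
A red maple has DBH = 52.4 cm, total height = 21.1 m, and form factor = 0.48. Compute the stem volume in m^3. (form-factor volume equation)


Formula: V = pi * (DBH/200)^2 * H * ff
Radius = DBH/200 = 52.4/200 = 0.262 m
Radius^2 = 0.262^2 = 0.068644 m^2
V = pi * 0.068644 * 21.1 * 0.48
V = 2.184 m^3

2.184


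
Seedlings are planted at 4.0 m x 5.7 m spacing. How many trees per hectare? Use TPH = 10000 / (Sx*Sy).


Formula: TPH = 10000 m^2/ha / (spacing_x * spacing_y)
Area per tree = 4.0 m * 5.7 m = 22.8 m^2
TPH = 10000 / 22.8 = 439 trees/ha

439


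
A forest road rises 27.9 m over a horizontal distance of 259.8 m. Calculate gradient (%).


Formula: Gradient = rise / run * 100
Gradient = 27.9 / 259.8 * 100 = 10.7%

10.7


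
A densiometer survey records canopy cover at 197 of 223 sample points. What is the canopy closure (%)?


Formula: Canopy closure = covered points / total points * 100
Closure = 197 / 223 * 100
Closure = 0.8834 * 100 = 88.3%

88.3


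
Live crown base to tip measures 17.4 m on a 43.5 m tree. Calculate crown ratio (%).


Formula: Crown Ratio = (Crown Length / Total Height) * 100
CR = (17.4 m / 43.5 m) * 100
CR = 0.4 * 100 = 40.0%

40.0


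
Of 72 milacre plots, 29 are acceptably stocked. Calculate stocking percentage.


Formula: Stocking % = stocked plots / total plots * 100
Stocking = 29 / 72 * 100
Stocking = 0.4028 * 100 = 40.3%

40.3


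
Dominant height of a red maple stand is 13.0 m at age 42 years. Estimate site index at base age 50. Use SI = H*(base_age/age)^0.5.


Formula: SI = H_dom * (base_age / age)^0.5
Age ratio = 50 / 42 = 1.19048
sqrt(age_ratio) = 1.09109
SI = 13.0 * 1.09109 = 14.2 m

14.2


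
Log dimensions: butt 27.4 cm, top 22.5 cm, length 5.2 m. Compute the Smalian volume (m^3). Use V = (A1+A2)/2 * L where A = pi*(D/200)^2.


Smalian: V = (A1 + A2)/2 * L,  A = pi*(D/200)^2
A1 = pi*(27.4/200)^2 = 0.058965 m^2
A2 = pi*(22.5/200)^2 = 0.039761 m^2
V = (0.058965+0.039761)/2*5.2 = 0.2567 m^3

0.2567


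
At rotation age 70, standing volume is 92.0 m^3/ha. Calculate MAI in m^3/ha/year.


Formula: MAI = Total Volume / Stand Age
MAI = 92.0 m^3/ha / 70 years
MAI = 1.31 m^3/ha/year

1.31


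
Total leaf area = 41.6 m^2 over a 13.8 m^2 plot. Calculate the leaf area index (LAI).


Formula: LAI = total leaf area / ground area  (dimensionless)
LAI = 41.6 m^2 / 13.8 m^2
LAI = 3.01

3.01


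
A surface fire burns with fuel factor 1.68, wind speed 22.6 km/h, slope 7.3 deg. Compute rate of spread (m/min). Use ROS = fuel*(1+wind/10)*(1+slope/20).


Formula: ROS = fuel * (1 + wind/10) * (1 + slope/20)
Wind factor = 1 + 22.6/10 = 3.26
Slope factor = 1 + 7.3/20 = 1.365
ROS = 1.68 * 3.26 * 1.365 = 7.48 m/min

7.48


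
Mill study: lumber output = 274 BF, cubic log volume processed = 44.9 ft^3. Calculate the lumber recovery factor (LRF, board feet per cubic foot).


Formula: LRF = Lumber Output (BF) / Log Input (ft^3)
LRF = 274 BF / 44.9 ft^3
LRF = 6.1 BF/ft^3

6.1


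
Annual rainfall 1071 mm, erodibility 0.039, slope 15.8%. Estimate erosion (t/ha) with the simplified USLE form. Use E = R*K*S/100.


Formula: E = R * K * S / 100  (simplified USLE)
R * K = 1071 * 0.039 = 41.769
E = 41.769 * 15.8 / 100 = 6.6 t/ha

6.6


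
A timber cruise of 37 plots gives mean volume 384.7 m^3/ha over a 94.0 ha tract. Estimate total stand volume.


Formula: Total Volume = Mean Volume per ha * Total Area
Total Volume = 384.7 m^3/ha * 94.0 ha
Total Volume = 36162 m^3

36162


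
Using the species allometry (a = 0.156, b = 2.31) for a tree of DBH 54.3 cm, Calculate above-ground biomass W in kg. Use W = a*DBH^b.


Formula: W = a * DBH^b  (allometric power law)
DBH^b = 54.3^2.31 = 10171.561
W = 0.156 * 10171.561 = 1586.8 kg

1586.8


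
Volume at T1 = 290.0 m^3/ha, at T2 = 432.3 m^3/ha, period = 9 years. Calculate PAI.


Formula: PAI = (V_T2 - V_T1) / (T2 - T1)
Volume increment = 432.3 - 290.0 = 142.3 m^3/ha
PAI = 142.3 / 9 = 15.81 m^3/ha/year

15.81


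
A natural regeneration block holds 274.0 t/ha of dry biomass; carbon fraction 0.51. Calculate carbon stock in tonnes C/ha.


Formula: Carbon Stock = Biomass * Carbon Fraction
C = 274.0 t/ha * 0.51
C = 139.7 t C/ha

139.7


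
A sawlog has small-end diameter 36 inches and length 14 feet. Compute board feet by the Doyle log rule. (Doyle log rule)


Doyle: BF = (D - 4)^2 * L / 16
Adjusted diameter = 36 - 4 = 32 in
(D-4)^2 = 32^2 = 1024
BF = 1024 * 14 / 16 = 896 BF

896


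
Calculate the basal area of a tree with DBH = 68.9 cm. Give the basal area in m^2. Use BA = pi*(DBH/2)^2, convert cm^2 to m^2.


Formula: BA = pi * (DBH/2)^2 / 10000  (cm^2 to m^2)
Radius = DBH/2 = 68.9/2 = 34.45 cm
BA = pi * 34.45^2 / 10000
   = 3728.45 cm^2 / 10000
   = 0.3728 m^2

0.3728


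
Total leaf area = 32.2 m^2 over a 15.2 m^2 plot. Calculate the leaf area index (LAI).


Formula: LAI = total leaf area / ground area  (dimensionless)
LAI = 32.2 m^2 / 15.2 m^2
LAI = 2.12

2.12


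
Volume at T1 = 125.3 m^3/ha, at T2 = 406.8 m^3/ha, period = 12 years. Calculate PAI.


Formula: PAI = (V_T2 - V_T1) / (T2 - T1)
Volume increment = 406.8 - 125.3 = 281.5 m^3/ha
PAI = 281.5 / 12 = 23.46 m^3/ha/year

23.46


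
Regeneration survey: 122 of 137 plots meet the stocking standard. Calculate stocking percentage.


Formula: Stocking % = stocked plots / total plots * 100
Stocking = 122 / 137 * 100
Stocking = 0.8905 * 100 = 89.1%

89.1


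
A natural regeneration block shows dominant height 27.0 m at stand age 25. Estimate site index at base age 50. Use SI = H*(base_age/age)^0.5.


Formula: SI = H_dom * (base_age / age)^0.5
Age ratio = 50 / 25 = 2.0
sqrt(age_ratio) = 1.41421
SI = 27.0 * 1.41421 = 38.2 m

38.2


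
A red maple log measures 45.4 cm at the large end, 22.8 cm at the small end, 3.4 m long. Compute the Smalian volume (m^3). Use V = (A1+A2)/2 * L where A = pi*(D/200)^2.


Smalian: V = (A1 + A2)/2 * L,  A = pi*(D/200)^2
A1 = pi*(45.4/200)^2 = 0.161883 m^2
A2 = pi*(22.8/200)^2 = 0.040828 m^2
V = (0.161883+0.040828)/2*3.4 = 0.3446 m^3

0.3446


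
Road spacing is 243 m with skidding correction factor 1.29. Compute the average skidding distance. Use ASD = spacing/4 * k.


Formula: ASD = (spacing / 4) * correction
Uncorrected distance = spacing / 4 = 243 / 4 = 60.75 m
ASD = 60.75 * 1.29 = 78 m

78


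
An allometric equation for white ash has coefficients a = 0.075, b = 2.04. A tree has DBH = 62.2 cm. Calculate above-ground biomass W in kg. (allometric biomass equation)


Formula: W = a * DBH^b  (allometric power law)
DBH^b = 62.2^2.04 = 4563.8607
W = 0.075 * 4563.8607 = 342.3 kg

342.3


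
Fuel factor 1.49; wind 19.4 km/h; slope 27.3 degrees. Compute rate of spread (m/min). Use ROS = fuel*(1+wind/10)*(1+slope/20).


Formula: ROS = fuel * (1 + wind/10) * (1 + slope/20)
Wind factor = 1 + 19.4/10 = 2.94
Slope factor = 1 + 27.3/20 = 2.365
ROS = 1.49 * 2.94 * 2.365 = 10.36 m/min

10.36


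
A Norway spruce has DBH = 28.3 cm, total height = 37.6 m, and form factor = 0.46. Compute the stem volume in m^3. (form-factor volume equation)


Formula: V = pi * (DBH/200)^2 * H * ff
Radius = DBH/200 = 28.3/200 = 0.1415 m
Radius^2 = 0.1415^2 = 0.02002225 m^2
V = pi * 0.02002225 * 37.6 * 0.46
V = 1.088 m^3

1.088


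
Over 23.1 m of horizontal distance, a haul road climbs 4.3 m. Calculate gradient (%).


Formula: Gradient = rise / run * 100
Gradient = 4.3 / 23.1 * 100 = 18.6%

18.6


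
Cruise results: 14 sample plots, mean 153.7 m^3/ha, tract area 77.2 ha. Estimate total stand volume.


Formula: Total Volume = Mean Volume per ha * Total Area
Total Volume = 153.7 m^3/ha * 77.2 ha
Total Volume = 11866 m^3

11866


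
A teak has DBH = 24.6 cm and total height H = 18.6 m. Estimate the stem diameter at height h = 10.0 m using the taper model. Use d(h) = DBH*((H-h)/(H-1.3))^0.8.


Taper: d(h) = DBH * ((H - h) / (H - 1.3))^0.8
Numerator = H - h = 18.6 - 10.0 = 8.6 m
Denominator = H - 1.3 = 18.6 - 1.3 = 17.3 m
Ratio = 8.6 / 17.3 = 0.49711
d = 24.6 * 0.49711^0.8 = 14.1 cm

14.1


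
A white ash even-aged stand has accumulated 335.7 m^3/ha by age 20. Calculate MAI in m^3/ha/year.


Formula: MAI = Total Volume / Stand Age
MAI = 335.7 m^3/ha / 20 years
MAI = 16.79 m^3/ha/year

16.79


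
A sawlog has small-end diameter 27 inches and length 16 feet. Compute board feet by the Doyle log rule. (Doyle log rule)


Doyle: BF = (D - 4)^2 * L / 16
Adjusted diameter = 27 - 4 = 23 in
(D-4)^2 = 23^2 = 529
BF = 529 * 16 / 16 = 529 BF

529


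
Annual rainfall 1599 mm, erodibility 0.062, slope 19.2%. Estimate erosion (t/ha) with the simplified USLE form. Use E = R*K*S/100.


Formula: E = R * K * S / 100  (simplified USLE)
R * K = 1599 * 0.062 = 99.138
E = 99.138 * 19.2 / 100 = 19.03 t/ha

19.03


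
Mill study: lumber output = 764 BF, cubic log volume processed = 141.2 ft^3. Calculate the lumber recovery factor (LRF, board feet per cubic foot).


Formula: LRF = Lumber Output (BF) / Log Input (ft^3)
LRF = 764 BF / 141.2 ft^3
LRF = 5.41 BF/ft^3

5.41


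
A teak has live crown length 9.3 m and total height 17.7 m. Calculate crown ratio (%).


Formula: Crown Ratio = (Crown Length / Total Height) * 100
CR = (9.3 m / 17.7 m) * 100
CR = 0.5254 * 100 = 52.5%

52.5


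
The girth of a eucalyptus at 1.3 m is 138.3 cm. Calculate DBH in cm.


Formula: DBH = C / pi
DBH = 138.3 / pi
pi = 3.14159...
DBH = 44.0 cm

44.0


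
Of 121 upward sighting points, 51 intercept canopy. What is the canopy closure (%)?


Formula: Canopy closure = covered points / total points * 100
Closure = 51 / 121 * 100
Closure = 0.4215 * 100 = 42.1%

42.1


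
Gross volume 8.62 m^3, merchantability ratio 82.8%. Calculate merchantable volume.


Formula: MV = V_total * (merchantable_pct / 100)
Merchantable fraction = 82.8% / 100 = 0.828
MV = 8.62 m^3 * 0.828 = 7.137 m^3

7.137


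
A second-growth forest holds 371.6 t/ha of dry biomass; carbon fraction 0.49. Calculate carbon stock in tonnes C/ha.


Formula: Carbon Stock = Biomass * Carbon Fraction
C = 371.6 t/ha * 0.49
C = 182.1 t C/ha

182.1


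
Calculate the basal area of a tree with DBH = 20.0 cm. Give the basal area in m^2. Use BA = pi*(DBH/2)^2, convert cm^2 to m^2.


Formula: BA = pi * (DBH/2)^2 / 10000  (cm^2 to m^2)
Radius = DBH/2 = 20.0/2 = 10.0 cm
BA = pi * 10.0^2 / 10000
   = 314.1593 cm^2 / 10000
   = 0.0314 m^2

0.0314


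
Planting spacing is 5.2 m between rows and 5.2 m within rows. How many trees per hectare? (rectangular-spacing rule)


Formula: TPH = 10000 m^2/ha / (spacing_x * spacing_y)
Area per tree = 5.2 m * 5.2 m = 27.04 m^2
TPH = 10000 / 27.04 = 370 trees/ha

370


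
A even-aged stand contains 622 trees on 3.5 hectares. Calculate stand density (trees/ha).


Formula: Stand Density = N_trees / Area_ha
Density = 622 trees / 3.5 ha
Density = 178 trees/ha

178


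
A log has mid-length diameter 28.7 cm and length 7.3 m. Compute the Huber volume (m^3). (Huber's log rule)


Huber: V = Am * L,  Am = pi*(Dm/200)^2
Am = pi*(28.7/200)^2 = 0.064692 m^2
V = 0.064692*7.3 = 0.4723 m^3

0.4723


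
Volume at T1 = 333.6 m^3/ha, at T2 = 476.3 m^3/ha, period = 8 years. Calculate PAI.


Formula: PAI = (V_T2 - V_T1) / (T2 - T1)
Volume increment = 476.3 - 333.6 = 142.7 m^3/ha
PAI = 142.7 / 8 = 17.84 m^3/ha/year

17.84


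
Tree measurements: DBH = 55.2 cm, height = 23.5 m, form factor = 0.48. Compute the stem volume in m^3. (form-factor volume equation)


Formula: V = pi * (DBH/200)^2 * H * ff
Radius = DBH/200 = 55.2/200 = 0.276 m
Radius^2 = 0.276^2 = 0.076176 m^2
V = pi * 0.076176 * 23.5 * 0.48
V = 2.699 m^3

2.699


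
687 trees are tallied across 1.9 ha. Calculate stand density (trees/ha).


Formula: Stand Density = N_trees / Area_ha
Density = 687 trees / 1.9 ha
Density = 362 trees/ha

362


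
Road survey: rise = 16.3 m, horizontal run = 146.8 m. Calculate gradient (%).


Formula: Gradient = rise / run * 100
Gradient = 16.3 / 146.8 * 100 = 11.1%

11.1


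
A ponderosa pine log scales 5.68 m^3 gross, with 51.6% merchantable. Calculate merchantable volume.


Formula: MV = V_total * (merchantable_pct / 100)
Merchantable fraction = 51.6% / 100 = 0.516
MV = 5.68 m^3 * 0.516 = 2.931 m^3

2.931


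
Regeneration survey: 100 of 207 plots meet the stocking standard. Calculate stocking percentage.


Formula: Stocking % = stocked plots / total plots * 100
Stocking = 100 / 207 * 100
Stocking = 0.4831 * 100 = 48.3%

48.3


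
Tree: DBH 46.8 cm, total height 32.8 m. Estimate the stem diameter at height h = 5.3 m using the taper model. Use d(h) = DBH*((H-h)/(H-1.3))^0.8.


Taper: d(h) = DBH * ((H - h) / (H - 1.3))^0.8
Numerator = H - h = 32.8 - 5.3 = 27.5 m
Denominator = H - 1.3 = 32.8 - 1.3 = 31.5 m
Ratio = 27.5 / 31.5 = 0.87302
d = 46.8 * 0.87302^0.8 = 42.0 cm

42.0


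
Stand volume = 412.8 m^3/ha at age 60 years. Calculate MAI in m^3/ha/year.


Formula: MAI = Total Volume / Stand Age
MAI = 412.8 m^3/ha / 60 years
MAI = 6.88 m^3/ha/year

6.88


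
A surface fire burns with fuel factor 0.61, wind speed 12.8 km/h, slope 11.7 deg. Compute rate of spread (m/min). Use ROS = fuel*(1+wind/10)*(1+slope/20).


Formula: ROS = fuel * (1 + wind/10) * (1 + slope/20)
Wind factor = 1 + 12.8/10 = 2.28
Slope factor = 1 + 11.7/20 = 1.585
ROS = 0.61 * 2.28 * 1.585 = 2.2 m/min

2.2


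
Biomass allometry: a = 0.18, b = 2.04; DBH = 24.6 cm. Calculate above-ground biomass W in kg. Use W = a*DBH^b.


Formula: W = a * DBH^b  (allometric power law)
DBH^b = 24.6^2.04 = 687.872
W = 0.18 * 687.872 = 123.8 kg

123.8


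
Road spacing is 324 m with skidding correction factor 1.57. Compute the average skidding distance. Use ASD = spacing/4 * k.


Formula: ASD = (spacing / 4) * correction
Uncorrected distance = spacing / 4 = 324 / 4 = 81 m
ASD = 81 * 1.57 = 127 m

127


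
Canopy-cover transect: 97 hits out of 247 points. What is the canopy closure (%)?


Formula: Canopy closure = covered points / total points * 100
Closure = 97 / 247 * 100
Closure = 0.3927 * 100 = 39.3%

39.3


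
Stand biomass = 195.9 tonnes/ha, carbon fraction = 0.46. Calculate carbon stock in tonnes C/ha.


Formula: Carbon Stock = Biomass * Carbon Fraction
C = 195.9 t/ha * 0.46
C = 90.1 t C/ha

90.1


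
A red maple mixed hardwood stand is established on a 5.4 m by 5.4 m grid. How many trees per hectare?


Formula: TPH = 10000 m^2/ha / (spacing_x * spacing_y)
Area per tree = 5.4 m * 5.4 m = 29.16 m^2
TPH = 10000 / 29.16 = 343 trees/ha

343


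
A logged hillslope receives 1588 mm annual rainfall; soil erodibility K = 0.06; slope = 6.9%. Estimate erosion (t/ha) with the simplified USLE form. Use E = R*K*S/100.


Formula: E = R * K * S / 100  (simplified USLE)
R * K = 1588 * 0.06 = 95.28
E = 95.28 * 6.9 / 100 = 6.57 t/ha

6.57


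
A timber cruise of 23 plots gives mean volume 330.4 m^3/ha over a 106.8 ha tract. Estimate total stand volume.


Formula: Total Volume = Mean Volume per ha * Total Area
Total Volume = 330.4 m^3/ha * 106.8 ha
Total Volume = 35287 m^3

35287


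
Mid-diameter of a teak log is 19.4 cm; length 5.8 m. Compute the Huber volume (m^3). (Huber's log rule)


Huber: V = Am * L,  Am = pi*(Dm/200)^2
Am = pi*(19.4/200)^2 = 0.029559 m^2
V = 0.029559*5.8 = 0.1714 m^3

0.1714


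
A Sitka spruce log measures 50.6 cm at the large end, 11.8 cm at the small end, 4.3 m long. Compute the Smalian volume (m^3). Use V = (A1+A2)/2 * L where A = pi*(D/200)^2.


Smalian: V = (A1 + A2)/2 * L,  A = pi*(D/200)^2
A1 = pi*(50.6/200)^2 = 0.20109 m^2
A2 = pi*(11.8/200)^2 = 0.010936 m^2
V = (0.20109+0.010936)/2*4.3 = 0.4559 m^3

0.4559


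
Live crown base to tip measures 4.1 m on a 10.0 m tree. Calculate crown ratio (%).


Formula: Crown Ratio = (Crown Length / Total Height) * 100
CR = (4.1 m / 10.0 m) * 100
CR = 0.41 * 100 = 41.0%

41.0


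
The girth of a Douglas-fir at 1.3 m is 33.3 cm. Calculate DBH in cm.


Formula: DBH = C / pi
DBH = 33.3 / pi
pi = 3.14159...
DBH = 10.6 cm

10.6


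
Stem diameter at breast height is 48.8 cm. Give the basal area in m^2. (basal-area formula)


Formula: BA = pi * (DBH/2)^2 / 10000  (cm^2 to m^2)
Radius = DBH/2 = 48.8/2 = 24.4 cm
BA = pi * 24.4^2 / 10000
   = 1870.3786 cm^2 / 10000
   = 0.187 m^2

0.187


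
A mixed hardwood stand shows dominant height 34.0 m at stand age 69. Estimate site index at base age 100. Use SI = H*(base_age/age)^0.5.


Formula: SI = H_dom * (base_age / age)^0.5
Age ratio = 100 / 69 = 1.44928
sqrt(age_ratio) = 1.20386
SI = 34.0 * 1.20386 = 40.9 m

40.9


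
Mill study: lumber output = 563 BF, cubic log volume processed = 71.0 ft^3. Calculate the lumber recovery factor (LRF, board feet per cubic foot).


Formula: LRF = Lumber Output (BF) / Log Input (ft^3)
LRF = 563 BF / 71.0 ft^3
LRF = 7.93 BF/ft^3

7.93


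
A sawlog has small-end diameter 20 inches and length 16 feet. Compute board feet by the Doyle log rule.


Doyle: BF = (D - 4)^2 * L / 16
Adjusted diameter = 20 - 4 = 16 in
(D-4)^2 = 16^2 = 256
BF = 256 * 16 / 16 = 256 BF

256


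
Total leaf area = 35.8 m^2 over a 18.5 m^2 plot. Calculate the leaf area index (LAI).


Formula: LAI = total leaf area / ground area  (dimensionless)
LAI = 35.8 m^2 / 18.5 m^2
LAI = 1.94

1.94


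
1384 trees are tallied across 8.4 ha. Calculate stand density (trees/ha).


Formula: Stand Density = N_trees / Area_ha
Density = 1384 trees / 8.4 ha
Density = 165 trees/ha

165


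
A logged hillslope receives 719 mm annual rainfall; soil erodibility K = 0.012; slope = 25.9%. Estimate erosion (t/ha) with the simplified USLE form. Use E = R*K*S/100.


Formula: E = R * K * S / 100  (simplified USLE)
R * K = 719 * 0.012 = 8.628
E = 8.628 * 25.9 / 100 = 2.23 t/ha

2.23


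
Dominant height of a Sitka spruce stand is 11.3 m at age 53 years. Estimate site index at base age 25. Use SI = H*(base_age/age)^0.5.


Formula: SI = H_dom * (base_age / age)^0.5
Age ratio = 25 / 53 = 0.4717
sqrt(age_ratio) = 0.6868
SI = 11.3 * 0.6868 = 7.8 m

7.8


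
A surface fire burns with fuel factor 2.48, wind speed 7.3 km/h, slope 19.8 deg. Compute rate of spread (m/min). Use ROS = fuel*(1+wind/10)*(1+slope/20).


Formula: ROS = fuel * (1 + wind/10) * (1 + slope/20)
Wind factor = 1 + 7.3/10 = 1.73
Slope factor = 1 + 19.8/20 = 1.99
ROS = 2.48 * 1.73 * 1.99 = 8.54 m/min

8.54


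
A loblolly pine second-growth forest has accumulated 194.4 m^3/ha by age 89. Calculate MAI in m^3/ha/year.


Formula: MAI = Total Volume / Stand Age
MAI = 194.4 m^3/ha / 89 years
MAI = 2.18 m^3/ha/year

2.18


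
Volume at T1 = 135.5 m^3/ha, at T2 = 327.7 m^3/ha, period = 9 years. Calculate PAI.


Formula: PAI = (V_T2 - V_T1) / (T2 - T1)
Volume increment = 327.7 - 135.5 = 192.2 m^3/ha
PAI = 192.2 / 9 = 21.36 m^3/ha/year

21.36


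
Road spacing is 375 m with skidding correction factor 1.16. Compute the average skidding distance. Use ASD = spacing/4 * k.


Formula: ASD = (spacing / 4) * correction
Uncorrected distance = spacing / 4 = 375 / 4 = 93.75 m
ASD = 93.75 * 1.16 = 109 m

109


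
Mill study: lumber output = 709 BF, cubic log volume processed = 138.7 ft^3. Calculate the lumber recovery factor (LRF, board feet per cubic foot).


Formula: LRF = Lumber Output (BF) / Log Input (ft^3)
LRF = 709 BF / 138.7 ft^3
LRF = 5.11 BF/ft^3

5.11


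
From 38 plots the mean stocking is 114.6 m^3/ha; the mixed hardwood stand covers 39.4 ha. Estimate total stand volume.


Formula: Total Volume = Mean Volume per ha * Total Area
Total Volume = 114.6 m^3/ha * 39.4 ha
Total Volume = 4515 m^3

4515


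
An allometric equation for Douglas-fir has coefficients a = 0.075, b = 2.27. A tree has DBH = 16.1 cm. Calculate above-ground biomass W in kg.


Formula: W = a * DBH^b  (allometric power law)
DBH^b = 16.1^2.27 = 548.9019
W = 0.075 * 548.9019 = 41.2 kg

41.2


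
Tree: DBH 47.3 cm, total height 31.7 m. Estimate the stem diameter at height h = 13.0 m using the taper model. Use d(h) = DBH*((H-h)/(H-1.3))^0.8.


Taper: d(h) = DBH * ((H - h) / (H - 1.3))^0.8
Numerator = H - h = 31.7 - 13.0 = 18.7 m
Denominator = H - 1.3 = 31.7 - 1.3 = 30.4 m
Ratio = 18.7 / 30.4 = 0.61513
d = 47.3 * 0.61513^0.8 = 32.1 cm

32.1


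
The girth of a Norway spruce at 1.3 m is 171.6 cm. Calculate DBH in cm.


Formula: DBH = C / pi
DBH = 171.6 / pi
pi = 3.14159...
DBH = 54.6 cm

54.6


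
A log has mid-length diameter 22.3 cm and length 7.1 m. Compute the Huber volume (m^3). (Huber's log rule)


Huber: V = Am * L,  Am = pi*(Dm/200)^2
Am = pi*(22.3/200)^2 = 0.039057 m^2
V = 0.039057*7.1 = 0.2773 m^3

0.2773


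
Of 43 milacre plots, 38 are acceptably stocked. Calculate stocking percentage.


Formula: Stocking % = stocked plots / total plots * 100
Stocking = 38 / 43 * 100
Stocking = 0.8837 * 100 = 88.4%

88.4


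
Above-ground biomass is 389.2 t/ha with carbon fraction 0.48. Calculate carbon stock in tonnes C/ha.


Formula: Carbon Stock = Biomass * Carbon Fraction
C = 389.2 t/ha * 0.48
C = 186.8 t C/ha

186.8


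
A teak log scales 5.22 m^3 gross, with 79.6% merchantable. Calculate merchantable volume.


Formula: MV = V_total * (merchantable_pct / 100)
Merchantable fraction = 79.6% / 100 = 0.796
MV = 5.22 m^3 * 0.796 = 4.155 m^3

4.155


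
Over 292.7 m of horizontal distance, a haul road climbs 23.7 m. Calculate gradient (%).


Formula: Gradient = rise / run * 100
Gradient = 23.7 / 292.7 * 100 = 8.1%

8.1


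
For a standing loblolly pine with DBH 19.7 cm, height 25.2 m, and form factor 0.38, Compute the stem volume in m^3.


Formula: V = pi * (DBH/200)^2 * H * ff
Radius = DBH/200 = 19.7/200 = 0.0985 m
Radius^2 = 0.0985^2 = 0.00970225 m^2
V = pi * 0.00970225 * 25.2 * 0.38
V = 0.292 m^3

0.292


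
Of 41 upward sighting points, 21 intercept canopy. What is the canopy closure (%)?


Formula: Canopy closure = covered points / total points * 100
Closure = 21 / 41 * 100
Closure = 0.5122 * 100 = 51.2%

51.2


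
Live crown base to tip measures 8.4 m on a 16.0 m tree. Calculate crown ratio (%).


Formula: Crown Ratio = (Crown Length / Total Height) * 100
CR = (8.4 m / 16.0 m) * 100
CR = 0.525 * 100 = 52.5%

52.5


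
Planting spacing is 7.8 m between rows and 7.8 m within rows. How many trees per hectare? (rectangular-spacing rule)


Formula: TPH = 10000 m^2/ha / (spacing_x * spacing_y)
Area per tree = 7.8 m * 7.8 m = 60.84 m^2
TPH = 10000 / 60.84 = 164 trees/ha

164


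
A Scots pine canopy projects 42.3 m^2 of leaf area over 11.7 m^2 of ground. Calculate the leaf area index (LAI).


Formula: LAI = total leaf area / ground area  (dimensionless)
LAI = 42.3 m^2 / 11.7 m^2
LAI = 3.62

3.62


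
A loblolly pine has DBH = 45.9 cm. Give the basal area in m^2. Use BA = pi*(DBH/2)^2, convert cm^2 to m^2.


Formula: BA = pi * (DBH/2)^2 / 10000  (cm^2 to m^2)
Radius = DBH/2 = 45.9/2 = 22.95 cm
BA = pi * 22.95^2 / 10000
   = 1654.6847 cm^2 / 10000
   = 0.1655 m^2

0.1655


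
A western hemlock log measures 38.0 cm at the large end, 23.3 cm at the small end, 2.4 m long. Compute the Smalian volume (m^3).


Smalian: V = (A1 + A2)/2 * L,  A = pi*(D/200)^2
A1 = pi*(38.0/200)^2 = 0.113411 m^2
A2 = pi*(23.3/200)^2 = 0.042638 m^2
V = (0.113411+0.042638)/2*2.4 = 0.1873 m^3

0.1873


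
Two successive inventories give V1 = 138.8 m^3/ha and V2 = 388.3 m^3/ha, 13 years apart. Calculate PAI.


Formula: PAI = (V_T2 - V_T1) / (T2 - T1)
Volume increment = 388.3 - 138.8 = 249.5 m^3/ha
PAI = 249.5 / 13 = 19.19 m^3/ha/year

19.19


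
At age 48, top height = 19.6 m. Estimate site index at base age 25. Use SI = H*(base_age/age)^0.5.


Formula: SI = H_dom * (base_age / age)^0.5
Age ratio = 25 / 48 = 0.52083
sqrt(age_ratio) = 0.72169
SI = 19.6 * 0.72169 = 14.1 m

14.1


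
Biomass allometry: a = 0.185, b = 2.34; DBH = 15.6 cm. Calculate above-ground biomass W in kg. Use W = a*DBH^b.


Formula: W = a * DBH^b  (allometric power law)
DBH^b = 15.6^2.34 = 619.3149
W = 0.185 * 619.3149 = 114.6 kg

114.6


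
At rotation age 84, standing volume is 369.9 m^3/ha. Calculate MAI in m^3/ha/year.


Formula: MAI = Total Volume / Stand Age
MAI = 369.9 m^3/ha / 84 years
MAI = 4.4 m^3/ha/year

4.4


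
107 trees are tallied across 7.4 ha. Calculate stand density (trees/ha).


Formula: Stand Density = N_trees / Area_ha
Density = 107 trees / 7.4 ha
Density = 14 trees/ha

14


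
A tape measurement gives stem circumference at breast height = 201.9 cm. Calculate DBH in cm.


Formula: DBH = C / pi
DBH = 201.9 / pi
pi = 3.14159...
DBH = 64.3 cm

64.3


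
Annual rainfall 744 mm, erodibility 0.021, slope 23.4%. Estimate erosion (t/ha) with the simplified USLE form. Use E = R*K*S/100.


Formula: E = R * K * S / 100  (simplified USLE)
R * K = 744 * 0.021 = 15.624
E = 15.624 * 23.4 / 100 = 3.66 t/ha

3.66


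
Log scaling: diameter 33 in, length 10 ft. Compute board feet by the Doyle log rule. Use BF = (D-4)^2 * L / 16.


Doyle: BF = (D - 4)^2 * L / 16
Adjusted diameter = 33 - 4 = 29 in
(D-4)^2 = 29^2 = 841
BF = 841 * 10 / 16 = 526 BF

526


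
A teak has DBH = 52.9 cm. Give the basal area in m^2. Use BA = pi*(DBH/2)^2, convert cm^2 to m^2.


Formula: BA = pi * (DBH/2)^2 / 10000  (cm^2 to m^2)
Radius = DBH/2 = 52.9/2 = 26.45 cm
BA = pi * 26.45^2 / 10000
   = 2197.8661 cm^2 / 10000
   = 0.2198 m^2

0.2198


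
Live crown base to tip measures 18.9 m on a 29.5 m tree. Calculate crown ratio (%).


Formula: Crown Ratio = (Crown Length / Total Height) * 100
CR = (18.9 m / 29.5 m) * 100
CR = 0.6407 * 100 = 64.1%

64.1


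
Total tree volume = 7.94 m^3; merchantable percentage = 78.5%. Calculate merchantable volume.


Formula: MV = V_total * (merchantable_pct / 100)
Merchantable fraction = 78.5% / 100 = 0.785
MV = 7.94 m^3 * 0.785 = 6.233 m^3

6.233


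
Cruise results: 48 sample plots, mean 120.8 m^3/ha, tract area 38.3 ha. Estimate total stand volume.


Formula: Total Volume = Mean Volume per ha * Total Area
Total Volume = 120.8 m^3/ha * 38.3 ha
Total Volume = 4627 m^3

4627


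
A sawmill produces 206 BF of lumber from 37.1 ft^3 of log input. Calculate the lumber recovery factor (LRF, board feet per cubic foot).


Formula: LRF = Lumber Output (BF) / Log Input (ft^3)
LRF = 206 BF / 37.1 ft^3
LRF = 5.55 BF/ft^3

5.55


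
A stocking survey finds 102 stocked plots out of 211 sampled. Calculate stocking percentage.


Formula: Stocking % = stocked plots / total plots * 100
Stocking = 102 / 211 * 100
Stocking = 0.4834 * 100 = 48.3%

48.3


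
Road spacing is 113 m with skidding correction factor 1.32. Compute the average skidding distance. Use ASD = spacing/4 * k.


Formula: ASD = (spacing / 4) * correction
Uncorrected distance = spacing / 4 = 113 / 4 = 28.25 m
ASD = 28.25 * 1.32 = 37 m

37


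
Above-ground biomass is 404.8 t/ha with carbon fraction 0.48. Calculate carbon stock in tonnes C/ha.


Formula: Carbon Stock = Biomass * Carbon Fraction
C = 404.8 t/ha * 0.48
C = 194.3 t C/ha

194.3
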